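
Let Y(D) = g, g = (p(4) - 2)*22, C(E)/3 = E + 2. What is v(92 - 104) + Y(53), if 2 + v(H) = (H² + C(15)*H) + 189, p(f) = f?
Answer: -237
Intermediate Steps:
C(E) = 6 + 3*E (C(E) = 3*(E + 2) = 3*(2 + E) = 6 + 3*E)
g = 44 (g = (4 - 2)*22 = 2*22 = 44)
Y(D) = 44
v(H) = 187 + H² + 51*H (v(H) = -2 + ((H² + (6 + 3*15)*H) + 189) = -2 + ((H² + (6 + 45)*H) + 189) = -2 + ((H² + 51*H) + 189) = -2 + (189 + H² + 51*H) = 187 + H² + 51*H)
v(92 - 104) + Y(53) = (187 + (92 - 104)² + 51*(92 - 104)) + 44 = (187 + (-12)² + 51*(-12)) + 44 = (187 + 144 - 612) + 44 = -281 + 44 = -237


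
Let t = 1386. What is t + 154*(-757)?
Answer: -115192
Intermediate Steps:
t + 154*(-757) = 1386 + 154*(-757) = 1386 - 116578 = -115192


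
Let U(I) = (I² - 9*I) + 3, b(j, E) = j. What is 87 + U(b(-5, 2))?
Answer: 160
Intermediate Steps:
U(I) = 3 + I² - 9*I
87 + U(b(-5, 2)) = 87 + (3 + (-5)² - 9*(-5)) = 87 + (3 + 25 + 45) = 87 + 73 = 160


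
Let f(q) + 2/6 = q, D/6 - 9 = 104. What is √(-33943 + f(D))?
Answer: 2*I*√74847/3 ≈ 182.39*I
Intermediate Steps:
D = 678 (D = 54 + 6*104 = 54 + 624 = 678)
f(q) = -⅓ + q
√(-33943 + f(D)) = √(-33943 + (-⅓ + 678)) = √(-33943 + 2033/3) = √(-99796/3) = 2*I*√74847/3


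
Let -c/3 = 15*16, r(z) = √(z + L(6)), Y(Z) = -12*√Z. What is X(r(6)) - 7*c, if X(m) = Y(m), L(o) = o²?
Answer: 5040 - 12*42^(¼) ≈ 5009.5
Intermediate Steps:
r(z) = √(36 + z) (r(z) = √(z + 6²) = √(z + 36) = √(36 + z))
X(m) = -12*√m
c = -720 (c = -45*16 = -3*240 = -720)
X(r(6)) - 7*c = -12*(36 + 6)^(¼) - 7*(-720) = -12*42^(¼) - 1*(-5040) = -12*42^(¼) + 5040 = 5040 - 12*42^(¼)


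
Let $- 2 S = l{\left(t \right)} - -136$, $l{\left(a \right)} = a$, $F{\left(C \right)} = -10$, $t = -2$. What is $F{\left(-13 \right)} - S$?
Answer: $57$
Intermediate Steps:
$S = -67$ ($S = - \frac{-2 - -136}{2} = - \frac{-2 + 136}{2} = \left(- \frac{1}{2}\right) 134 = -67$)
$F{\left(-13 \right)} - S = -10 - -67 = -10 + 67 = 57$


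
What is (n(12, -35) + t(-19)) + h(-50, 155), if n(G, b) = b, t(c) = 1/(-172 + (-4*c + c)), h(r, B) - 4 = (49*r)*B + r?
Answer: -43680566/115 ≈ -3.7983e+5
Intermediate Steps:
h(r, B) = 4 + r + 49*B*r (h(r, B) = 4 + ((49*r)*B + r) = 4 + (49*B*r + r) = 4 + (r + 49*B*r) = 4 + r + 49*B*r)
t(c) = 1/(-172 - 3*c)
(n(12, -35) + t(-19)) + h(-50, 155) = (-35 - 1/(172 + 3*(-19))) + (4 - 50 + 49*155*(-50)) = (-35 - 1/(172 - 57)) + (4 - 50 - 379750) = (-35 - 1/115) - 379796 = -4026/115 - 379796 = -43680566/115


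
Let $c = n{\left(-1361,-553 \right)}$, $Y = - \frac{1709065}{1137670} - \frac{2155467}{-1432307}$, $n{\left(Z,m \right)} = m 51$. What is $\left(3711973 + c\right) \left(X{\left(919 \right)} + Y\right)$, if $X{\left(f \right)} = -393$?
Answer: $- \frac{235903594557507196595}{162949270469} \approx -1.4477 \cdot 10^{9}$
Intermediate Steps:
$n{\left(Z,m \right)} = 51 m$
$Y = \frac{860875787}{325898540938}$ ($Y = \left(-1709065\right) \frac{1}{1137670} - - \frac{2155467}{1432307} = - \frac{341813}{227534} + \frac{2155467}{1432307} = \frac{860875787}{325898540938} \approx 0.0026415$)
$c = -28203$ ($c = 51 \left(-553\right) = -28203$)
$\left(3711973 + c\right) \left(X{\left(919 \right)} + Y\right) = \left(3711973 - 28203\right) \left(-393 + \frac{860875787}{325898540938}\right) = 3683770 \left(- \frac{128077265712847}{325898540938}\right) = - \frac{235903594557507196595}{162949270469}$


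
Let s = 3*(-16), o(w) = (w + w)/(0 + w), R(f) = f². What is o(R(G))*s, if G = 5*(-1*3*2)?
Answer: -96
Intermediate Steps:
G = -30 (G = 5*(-3*2) = 5*(-6) = -30)
o(w) = 2 (o(w) = (2*w)/w = 2)
s = -48
o(R(G))*s = 2*(-48) = -96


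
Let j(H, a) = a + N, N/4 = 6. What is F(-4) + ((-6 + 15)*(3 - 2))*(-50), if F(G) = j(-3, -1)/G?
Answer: -1823/4 ≈ -455.75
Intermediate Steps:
N = 24 (N = 4*6 = 24)
j(H, a) = 24 + a (j(H, a) = a + 24 = 24 + a)
F(G) = 23/G (F(G) = (24 - 1)/G = 23/G)
F(-4) + ((-6 + 15)*(3 - 2))*(-50) = 23/(-4) + ((-6 + 15)*(3 - 2))*(-50) = 23*(-¼) + (9*1)*(-50) = -23/4 + 9*(-50) = -23/4 - 450 = -1823/4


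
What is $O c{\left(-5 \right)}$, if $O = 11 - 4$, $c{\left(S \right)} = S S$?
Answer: $175$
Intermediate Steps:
$c{\left(S \right)} = S^{2}$
$O = 7$
$O c{\left(-5 \right)} = 7 \left(-5\right)^{2} = 7 \cdot 25 = 175$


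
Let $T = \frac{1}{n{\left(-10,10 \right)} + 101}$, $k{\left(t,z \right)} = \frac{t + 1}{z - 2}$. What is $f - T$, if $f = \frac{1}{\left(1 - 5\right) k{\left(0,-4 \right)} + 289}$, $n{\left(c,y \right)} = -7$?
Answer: $- \frac{587}{81686} \approx -0.0071861$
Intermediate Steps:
$k{\left(t,z \right)} = \frac{1 + t}{-2 + z}$
$f = \frac{3}{869}$ ($f = \frac{1}{\left(1 - 5\right) \frac{1 + 0}{-2 - 4} + 289} = \frac{1}{\left(1 - 5\right) \frac{1}{-6} \cdot 1 + 289} = \frac{1}{- 4 \left(\left(- \frac{1}{6}\right) 1\right) + 289} = \frac{1}{\left(-4\right) \left(- \frac{1}{6}\right) + 289} = \frac{1}{\frac{2}{3} + 289} = \frac{1}{\frac{869}{3}} = \frac{3}{869} \approx 0.0034522$)
$T = \frac{1}{94}$ ($T = \frac{1}{-7 + 101} = \frac{1}{94} \approx 0.010638$)
$f - T = \frac{3}{869} - \frac{1}{94} = - \frac{587}{81686}$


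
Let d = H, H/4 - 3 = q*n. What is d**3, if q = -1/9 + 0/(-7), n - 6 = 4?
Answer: 314432/729 ≈ 431.32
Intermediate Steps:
n = 10 (n = 6 + 4 = 10)
q = -1/9 (q = -1*1/9 + 0*(-1/7) = -1/9 + 0 = -1/9 ≈ -0.11111)
H = 68/9 (H = 12 + 4*(-1/9*10) = 12 + 4*(-10/9) = 12 - 40/9 = 68/9 ≈ 7.5556)
d = 68/9 ≈ 7.5556
d**3 = (68/9)**3 = 314432/729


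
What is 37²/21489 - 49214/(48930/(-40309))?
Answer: 10164339236/250705 ≈ 40543.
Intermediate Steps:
37²/21489 - 49214/(48930/(-40309)) = 1369*(1/21489) - 49214/(48930*(-1/40309)) = 1369/21489 - 49214/(-210/173) = 1369/21489 - 49214*(-173/210) = 1369/21489 + 4257011/105 = 10164339236/250705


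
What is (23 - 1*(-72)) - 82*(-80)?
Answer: 6655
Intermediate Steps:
(23 - 1*(-72)) - 82*(-80) = (23 + 72) + 6560 = 95 + 6560 = 6655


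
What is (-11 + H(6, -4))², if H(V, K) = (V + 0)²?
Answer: 625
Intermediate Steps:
H(V, K) = V²
(-11 + H(6, -4))² = (-11 + 6²)² = (-11 + 36)² = 25² = 625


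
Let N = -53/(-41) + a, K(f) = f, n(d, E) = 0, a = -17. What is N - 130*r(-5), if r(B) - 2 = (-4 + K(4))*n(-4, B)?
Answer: -11304/41 ≈ -275.71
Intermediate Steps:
r(B) = 2 (r(B) = 2 + (-4 + 4)*0 = 2 + 0*0 = 2 + 0 = 2)
N = -644/41 (N = -53/(-41) - 17 = -53*(-1/41) - 17 = 53/41 - 17 = -644/41 ≈ -15.707)
N - 130*r(-5) = -644/41 - 130*2 = -644/41 - 260 = -11304/41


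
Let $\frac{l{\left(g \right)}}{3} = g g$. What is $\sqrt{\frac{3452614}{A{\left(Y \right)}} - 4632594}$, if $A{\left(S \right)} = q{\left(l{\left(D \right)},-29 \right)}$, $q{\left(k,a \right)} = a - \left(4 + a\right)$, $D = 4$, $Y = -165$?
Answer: $\frac{i \sqrt{21982990}}{2} \approx 2344.3 i$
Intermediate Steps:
$l{\left(g \right)} = 3 g^{2}$ ($l{\left(g \right)} = 3 g g = 3 g^{2}$)
$q{\left(k,a \right)} = -4$
$A{\left(S \right)} = -4$
$\sqrt{\frac{3452614}{A{\left(Y \right)}} - 4632594} = \sqrt{\frac{3452614}{-4} - 4632594} = \sqrt{3452614 \left(- \frac{1}{4}\right) - 4632594} = \sqrt{- \frac{1726307}{2} - 4632594} = \sqrt{- \frac{10991495}{2}} = \frac{i \sqrt{21982990}}{2}$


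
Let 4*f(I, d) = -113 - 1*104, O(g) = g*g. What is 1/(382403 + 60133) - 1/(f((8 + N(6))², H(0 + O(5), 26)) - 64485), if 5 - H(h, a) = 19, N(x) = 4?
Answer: 2028301/114243766152 ≈ 1.7754e-5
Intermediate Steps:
O(g) = g²
H(h, a) = -14 (H(h, a) = 5 - 1*19 = 5 - 19 = -14)
f(I, d) = -217/4 (f(I, d) = (-113 - 1*104)/4 = (-113 - 104)/4 = (¼)*(-217) = -217/4)
1/(382403 + 60133) - 1/(f((8 + N(6))², H(0 + O(5), 26)) - 64485) = 1/(382403 + 60133) - 1/(-217/4 - 64485) = 1/442536 - 1/(-258157/4) = 1/442536 - 1*(-4/258157) = 1/442536 + 4/258157 = 2028301/114243766152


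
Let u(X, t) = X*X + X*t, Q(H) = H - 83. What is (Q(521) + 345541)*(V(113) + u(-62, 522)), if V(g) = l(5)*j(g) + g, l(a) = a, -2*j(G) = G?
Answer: -19851929041/2 ≈ -9.9260e+9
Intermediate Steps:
j(G) = -G/2
Q(H) = -83 + H
u(X, t) = X² + X*t
V(g) = -3*g/2 (V(g) = 5*(-g/2) + g = -5*g/2 + g = -3*g/2)
(Q(521) + 345541)*(V(113) + u(-62, 522)) = ((-83 + 521) + 345541)*(-3/2*113 - 62*(-62 + 522)) = (438 + 345541)*(-339/2 - 62*460) = 345979*(-339/2 - 28520) = 345979*(-57379/2) = -19851929041/2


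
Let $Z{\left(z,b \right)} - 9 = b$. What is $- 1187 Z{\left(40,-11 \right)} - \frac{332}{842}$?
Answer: $\frac{999288}{421} \approx 2373.6$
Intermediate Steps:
$Z{\left(z,b \right)} = 9 + b$
$- 1187 Z{\left(40,-11 \right)} - \frac{332}{842} = - 1187 \left(9 - 11\right) - \frac{332}{842} = \left(-1187\right) \left(-2\right) - \frac{166}{421} = 2374 - \frac{166}{421} = \frac{999288}{421}$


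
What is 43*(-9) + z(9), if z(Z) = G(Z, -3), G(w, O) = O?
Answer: -390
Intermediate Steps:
z(Z) = -3
43*(-9) + z(9) = 43*(-9) - 3 = -387 - 3 = -390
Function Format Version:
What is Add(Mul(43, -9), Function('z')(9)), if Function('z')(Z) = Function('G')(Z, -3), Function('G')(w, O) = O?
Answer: -390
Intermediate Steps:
Function('z')(Z) = -3
Add(Mul(43, -9), Function('z')(9)) = Add(Mul(43, -9), -3) = Add(-387, -3) = -390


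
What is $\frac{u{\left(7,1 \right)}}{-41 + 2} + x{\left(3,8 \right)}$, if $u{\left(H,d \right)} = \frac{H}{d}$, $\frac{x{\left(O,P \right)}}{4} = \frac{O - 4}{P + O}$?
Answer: $- \frac{233}{429} \approx -0.54312$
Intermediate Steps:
$x{\left(O,P \right)} = \frac{4 \left(-4 + O\right)}{O + P}$ ($x{\left(O,P \right)} = 4 \frac{O - 4}{P + O} = 4 \frac{-4 + O}{O + P} = \frac{4 \left(-4 + O\right)}{O + P}$)
$\frac{u{\left(7,1 \right)}}{-41 + 2} + x{\left(3,8 \right)} = \frac{7 \cdot 1^{-1}}{-41 + 2} + \frac{4 \left(-4 + 3\right)}{3 + 8} = \frac{7 \cdot 1}{-39} + 4 \cdot \frac{1}{11} \left(-1\right) = \left(- \frac{1}{39}\right) 7 + 4 \cdot \frac{1}{11} \left(-1\right) = - \frac{7}{39} - \frac{4}{11} = - \frac{233}{429}$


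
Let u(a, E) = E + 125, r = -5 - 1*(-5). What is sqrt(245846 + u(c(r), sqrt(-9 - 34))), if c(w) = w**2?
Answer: sqrt(245971 + I*sqrt(43)) ≈ 495.95 + 0.007*I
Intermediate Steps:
r = 0 (r = -5 + 5 = 0)
u(a, E) = 125 + E
sqrt(245846 + u(c(r), sqrt(-9 - 34))) = sqrt(245846 + (125 + sqrt(-9 - 34))) = sqrt(245846 + (125 + sqrt(-43))) = sqrt(245846 + (125 + I*sqrt(43))) = sqrt(245971 + I*sqrt(43))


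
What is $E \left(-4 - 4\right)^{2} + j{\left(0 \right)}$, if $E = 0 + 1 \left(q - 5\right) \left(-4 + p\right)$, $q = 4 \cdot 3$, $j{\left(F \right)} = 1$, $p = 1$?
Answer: $-1343$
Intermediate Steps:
$q = 12$
$E = -21$ ($E = 0 + 1 \left(12 - 5\right) \left(-4 + 1\right) = 0 + 1 \cdot 7 \left(-3\right) = 0 + 1 \left(-21\right) = 0 - 21 = -21$)
$E \left(-4 - 4\right)^{2} + j{\left(0 \right)} = - 21 \left(-4 - 4\right)^{2} + 1 = - 21 \left(-8\right)^{2} + 1 = \left(-21\right) 64 + 1 = -1344 + 1 = -1343$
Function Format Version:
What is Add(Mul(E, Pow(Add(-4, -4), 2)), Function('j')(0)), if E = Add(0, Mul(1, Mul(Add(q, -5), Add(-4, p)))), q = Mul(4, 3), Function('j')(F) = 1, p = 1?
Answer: -1343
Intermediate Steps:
q = 12
E = -21 (E = Add(0, Mul(1, Mul(Add(12, -5), Add(-4, 1)))) = Add(0, Mul(1, Mul(7, -3))) = Add(0, Mul(1, -21)) = Add(0, -21) = -21)
Add(Mul(E, Pow(Add(-4, -4), 2)), Function('j')(0)) = Add(Mul(-21, Pow(Add(-4, -4), 2)), 1) = Add(Mul(-21, Pow(-8, 2)), 1) = Add(Mul(-21, 64), 1) = Add(-1344, 1) = -1343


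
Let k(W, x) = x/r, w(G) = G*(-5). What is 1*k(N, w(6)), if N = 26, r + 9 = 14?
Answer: -6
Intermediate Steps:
r = 5 (r = -9 + 14 = 5)
w(G) = -5*G
k(W, x) = x/5
1*k(N, w(6)) = 1*((-5*6)/5) = 1*((1/5)*(-30)) = 1*(-6) = -6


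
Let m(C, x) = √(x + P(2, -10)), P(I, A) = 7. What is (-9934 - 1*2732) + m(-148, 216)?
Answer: -12666 + √223 ≈ -12651.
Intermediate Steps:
m(C, x) = √(7 + x) (m(C, x) = √(x + 7) = √(7 + x))
(-9934 - 1*2732) + m(-148, 216) = (-9934 - 1*2732) + √(7 + 216) = (-9934 - 2732) + √223 = -12666 + √223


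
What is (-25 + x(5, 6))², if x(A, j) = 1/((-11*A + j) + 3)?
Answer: 1324801/2116 ≈ 626.09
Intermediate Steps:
x(A, j) = 1/(3 + j - 11*A) (x(A, j) = 1/((j - 11*A) + 3) = 1/(3 + j - 11*A))
(-25 + x(5, 6))² = (-25 + 1/(3 + 6 - 11*5))² = (-25 + 1/(3 + 6 - 55))² = (-25 + 1/(-46))² = (-25 - 1/46)² = (-1151/46)² = 1324801/2116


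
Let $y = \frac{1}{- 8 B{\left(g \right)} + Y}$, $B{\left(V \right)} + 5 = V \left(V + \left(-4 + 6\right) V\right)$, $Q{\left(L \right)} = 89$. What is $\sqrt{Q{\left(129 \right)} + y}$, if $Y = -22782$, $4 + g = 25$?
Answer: $\frac{3 \sqrt{10982816582}}{33326} \approx 9.434$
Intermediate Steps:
$g = 21$ ($g = -4 + 25 = 21$)
$B{\left(V \right)} = -5 + 3 V^{2}$ ($B{\left(V \right)} = -5 + V \left(V + \left(-4 + 6\right) V\right) = -5 + V \left(V + 2 V\right) = -5 + V 3 V = -5 + 3 V^{2}$)
$y = - \frac{1}{33326}$ ($y = \frac{1}{- 8 \left(-5 + 3 \cdot 21^{2}\right) - 22782} = \frac{1}{- 8 \left(-5 + 3 \cdot 441\right) - 22782} = \frac{1}{- 8 \left(-5 + 1323\right) - 22782} = \frac{1}{\left(-8\right) 1318 - 22782} = \frac{1}{-10544 - 22782} = \frac{1}{-33326} = - \frac{1}{33326} \approx -3.0007 \cdot 10^{-5}$)
$\sqrt{Q{\left(129 \right)} + y} = \sqrt{89 - \frac{1}{33326}} = \sqrt{\frac{2966013}{33326}} = \frac{3 \sqrt{10982816582}}{33326}$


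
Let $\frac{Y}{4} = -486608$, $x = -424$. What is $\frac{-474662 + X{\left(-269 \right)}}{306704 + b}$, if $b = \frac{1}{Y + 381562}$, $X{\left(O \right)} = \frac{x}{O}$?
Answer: $- \frac{28544045662140}{18443865428693} \approx -1.5476$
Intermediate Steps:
$Y = -1946432$ ($Y = 4 \left(-486608\right) = -1946432$)
$X{\left(O \right)} = - \frac{424}{O}$
$b = - \frac{1}{1564870}$ ($b = \frac{1}{-1946432 + 381562} = \frac{1}{-1564870} = - \frac{1}{1564870} \approx -6.3903 \cdot 10^{-7}$)
$\frac{-474662 + X{\left(-269 \right)}}{306704 + b} = \frac{-474662 - \frac{424}{-269}}{306704 - \frac{1}{1564870}} = \frac{-474662 - - \frac{424}{269}}{\frac{479951888479}{1564870}} = \left(-474662 + \frac{424}{269}\right) \frac{1564870}{479951888479} = \left(- \frac{127683654}{269}\right) \frac{1564870}{479951888479} = - \frac{28544045662140}{18443865428693}$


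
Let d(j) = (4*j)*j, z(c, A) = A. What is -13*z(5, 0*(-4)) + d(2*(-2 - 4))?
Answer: 576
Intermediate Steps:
d(j) = 4*j²
-13*z(5, 0*(-4)) + d(2*(-2 - 4)) = -0*(-4) + 4*(2*(-2 - 4))² = -13*0 + 4*(2*(-6))² = 0 + 4*(-12)² = 0 + 4*144 = 0 + 576 = 576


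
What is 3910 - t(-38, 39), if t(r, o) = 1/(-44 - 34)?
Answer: 304981/78 ≈ 3910.0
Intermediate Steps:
t(r, o) = -1/78 (t(r, o) = 1/(-78) = -1/78)
3910 - t(-38, 39) = 3910 - 1*(-1/78) = 3910 + 1/78 = 304981/78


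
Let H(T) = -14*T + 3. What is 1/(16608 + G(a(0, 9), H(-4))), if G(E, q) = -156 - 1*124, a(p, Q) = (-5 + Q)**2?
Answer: 1/16328 ≈ 6.1244e-5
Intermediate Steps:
H(T) = 3 - 14*T
G(E, q) = -280 (G(E, q) = -156 - 124 = -280)
1/(16608 + G(a(0, 9), H(-4))) = 1/(16608 - 280) = 1/16328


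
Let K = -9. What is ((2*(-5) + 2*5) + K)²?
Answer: 81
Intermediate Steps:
((2*(-5) + 2*5) + K)² = ((2*(-5) + 2*5) - 9)² = ((-10 + 10) - 9)² = (0 - 9)² = (-9)² = 81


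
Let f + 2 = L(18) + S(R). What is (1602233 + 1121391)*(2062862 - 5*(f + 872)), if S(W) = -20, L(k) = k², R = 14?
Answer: 5602472779008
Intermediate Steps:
f = 302 (f = -2 + (18² - 20) = -2 + (324 - 20) = -2 + 304 = 302)
(1602233 + 1121391)*(2062862 - 5*(f + 872)) = (1602233 + 1121391)*(2062862 - 5*(302 + 872)) = 2723624*(2062862 - 5*1174) = 2723624*(2062862 - 5870) = 2723624*2056992 = 5602472779008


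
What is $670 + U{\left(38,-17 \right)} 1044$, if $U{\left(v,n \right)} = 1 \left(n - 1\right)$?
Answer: $-18122$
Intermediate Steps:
$U{\left(v,n \right)} = -1 + n$ ($U{\left(v,n \right)} = 1 \left(-1 + n\right) = -1 + n$)
$670 + U{\left(38,-17 \right)} 1044 = 670 + \left(-1 - 17\right) 1044 = 670 - 18792 = -18122$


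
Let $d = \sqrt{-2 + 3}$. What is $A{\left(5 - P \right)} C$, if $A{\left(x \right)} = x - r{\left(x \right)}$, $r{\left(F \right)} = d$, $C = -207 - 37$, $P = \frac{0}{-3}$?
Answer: $-976$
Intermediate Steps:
$P = 0$ ($P = 0 \left(- \frac{1}{3}\right) = 0$)
$C = -244$ ($C = -207 - 37 = -244$)
$d = 1$ ($d = \sqrt{1} = 1$)
$r{\left(F \right)} = 1$
$A{\left(x \right)} = -1 + x$ ($A{\left(x \right)} = x - 1 = -1 + x$)
$A{\left(5 - P \right)} C = \left(-1 + \left(5 - 0\right)\right) \left(-244\right) = \left(-1 + \left(5 + 0\right)\right) \left(-244\right) = \left(-1 + 5\right) \left(-244\right) = 4 \left(-244\right) = -976$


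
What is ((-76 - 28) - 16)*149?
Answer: -17880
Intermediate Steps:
((-76 - 28) - 16)*149 = (-104 - 16)*149 = -120*149 = -17880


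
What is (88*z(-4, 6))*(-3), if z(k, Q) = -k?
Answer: -1056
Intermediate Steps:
(88*z(-4, 6))*(-3) = (88*(-1*(-4)))*(-3) = (88*4)*(-3) = 352*(-3) = -1056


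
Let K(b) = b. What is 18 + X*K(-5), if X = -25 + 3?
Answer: 128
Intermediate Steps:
X = -22
18 + X*K(-5) = 18 - 22*(-5) = 18 + 110 = 128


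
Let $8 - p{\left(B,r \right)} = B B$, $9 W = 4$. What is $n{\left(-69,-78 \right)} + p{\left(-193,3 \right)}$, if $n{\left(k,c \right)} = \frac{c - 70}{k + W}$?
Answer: $- \frac{22976365}{617} \approx -37239.0$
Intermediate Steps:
$W = \frac{4}{9}$ ($W = \frac{1}{9} \cdot 4 = \frac{4}{9} \approx 0.44444$)
$p{\left(B,r \right)} = 8 - B^{2}$ ($p{\left(B,r \right)} = 8 - B B = 8 - B^{2}$)
$n{\left(k,c \right)} = \frac{-70 + c}{\frac{4}{9} + k}$ ($n{\left(k,c \right)} = \frac{c - 70}{k + \frac{4}{9}} = \frac{-70 + c}{\frac{4}{9} + k}$)
$n{\left(-69,-78 \right)} + p{\left(-193,3 \right)} = \frac{9 \left(-70 - 78\right)}{4 + 9 \left(-69\right)} + \left(8 - \left(-193\right)^{2}\right) = 9 \frac{1}{4 - 621} \left(-148\right) + \left(8 - 37249\right) = 9 \frac{1}{-617} \left(-148\right) + \left(8 - 37249\right) = 9 \left(- \frac{1}{617}\right) \left(-148\right) - 37241 = \frac{1332}{617} - 37241 = - \frac{22976365}{617}$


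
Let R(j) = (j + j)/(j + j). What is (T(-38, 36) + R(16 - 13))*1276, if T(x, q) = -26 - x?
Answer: 16588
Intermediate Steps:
R(j) = 1 (R(j) = (2*j)/((2*j)) = (2*j)*(1/(2*j)) = 1)
(T(-38, 36) + R(16 - 13))*1276 = ((-26 - 1*(-38)) + 1)*1276 = ((-26 + 38) + 1)*1276 = (12 + 1)*1276 = 13*1276 = 16588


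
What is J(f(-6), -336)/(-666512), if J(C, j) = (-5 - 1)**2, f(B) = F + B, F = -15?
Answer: -9/166628 ≈ -5.4013e-5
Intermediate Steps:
f(B) = -15 + B
J(C, j) = 36 (J(C, j) = (-6)**2 = 36)
J(f(-6), -336)/(-666512) = 36/(-666512) = 36*(-1/666512) = -9/166628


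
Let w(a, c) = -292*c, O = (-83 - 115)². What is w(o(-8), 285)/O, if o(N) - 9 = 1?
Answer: -6935/3267 ≈ -2.1227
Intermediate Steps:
o(N) = 10 (o(N) = 9 + 1 = 10)
O = 39204 (O = (-198)² = 39204)
w(o(-8), 285)/O = -292*285/39204 = -83220*1/39204 = -6935/3267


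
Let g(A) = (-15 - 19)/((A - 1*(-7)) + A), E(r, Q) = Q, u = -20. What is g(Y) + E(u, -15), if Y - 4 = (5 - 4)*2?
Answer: -319/19 ≈ -16.789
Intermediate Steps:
Y = 6 (Y = 4 + (5 - 4)*2 = 4 + 1*2 = 4 + 2 = 6)
g(A) = -34/(7 + 2*A) (g(A) = -34/((A + 7) + A) = -34/((7 + A) + A) = -34/(7 + 2*A))
g(Y) + E(u, -15) = -34/(7 + 2*6) - 15 = -34/(7 + 12) - 15 = -34/19 - 15 = -319/19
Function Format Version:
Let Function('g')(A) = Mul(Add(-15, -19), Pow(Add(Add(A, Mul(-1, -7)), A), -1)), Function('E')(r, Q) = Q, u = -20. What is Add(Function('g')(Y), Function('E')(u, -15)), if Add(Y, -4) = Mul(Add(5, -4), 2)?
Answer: Rational(-319, 19) ≈ -16.789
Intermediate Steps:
Y = 6 (Y = Add(4, Mul(Add(5, -4), 2)) = Add(4, Mul(1, 2)) = Add(4, 2) = 6)
Function('g')(A) = Mul(-34, Pow(Add(7, Mul(2, A)), -1)) (Function('g')(A) = Mul(-34, Pow(Add(Add(A, 7), A), -1)) = Mul(-34, Pow(Add(Add(7, A), A), -1)) = Mul(-34, Pow(Add(7, Mul(2, A)), -1)))
Add(Function('g')(Y), Function('E')(u, -15)) = Add(Mul(-34, Pow(Add(7, Mul(2, 6)), -1)), -15) = Add(Mul(-34, Pow(Add(7, 12), -1)), -15) = Add(Mul(-34, Pow(19, -1)), -15) = Add(Mul(-34, Rational(1, 19)), -15) = Add(Rational(-34, 19), -15) = Rational(-319, 19)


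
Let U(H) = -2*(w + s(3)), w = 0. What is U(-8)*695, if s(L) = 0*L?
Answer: 0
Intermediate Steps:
s(L) = 0
U(H) = 0 (U(H) = -2*(0 + 0) = -2*0 = 0)
U(-8)*695 = 0*695 = 0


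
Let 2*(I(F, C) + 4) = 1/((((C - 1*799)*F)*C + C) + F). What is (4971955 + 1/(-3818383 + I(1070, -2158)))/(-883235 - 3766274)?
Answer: -259252886853999672871821/242439569687118378521203 ≈ -1.0694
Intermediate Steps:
I(F, C) = -4 + 1/(2*(C + F + C*F*(-799 + C))) (I(F, C) = -4 + 1/(2*((((C - 1*799)*F)*C + C) + F)) = -4 + 1/(2*((((C - 799)*F)*C + C) + F)) = -4 + 1/(2*((((-799 + C)*F)*C + C) + F)) = -4 + 1/(2*(((F*(-799 + C))*C + C) + F)) = -4 + 1/(2*((C*F*(-799 + C) + C) + F)) = -4 + 1/(2*((C + C*F*(-799 + C)) + F)) = -4 + 1/(2*(C + F + C*F*(-799 + C))))
(4971955 + 1/(-3818383 + I(1070, -2158)))/(-883235 - 3766274) = (4971955 + 1/(-3818383 + (½ - 4*(-2158) - 4*1070 - 4*1070*(-2158)² + 3196*(-2158)*1070)/(-2158 + 1070 + 1070*(-2158)² - 799*(-2158)*1070)))/(-883235 - 3766274) = (4971955 + 1/(-3818383 + (½ + 8632 - 4280 - 4*1070*4656964 - 7379755760)/(-2158 + 1070 + 1070*4656964 + 1844938940)))/(-4649509) = (4971955 + 1/(-3818383 + (½ + 8632 - 4280 - 19931805920 - 7379755760)/(-2158 + 1070 + 4982951480 + 1844938940)))*(-1/4649509) = (4971955 + 1/(-3818383 - 54623114655/2/6827889332))*(-1/4649509) = (4971955 + 1/(-3818383 + (1/6827889332)*(-54623114655/2)))*(-1/4649509) = (4971955 + 1/(-3818383 - 54623114655/13655778664))*(-1/4649509) = (4971955 + 1/(-52143047725494967/13655778664))*(-1/4649509) = (4971955 - 13655778664/52143047725494967)*(-1/4649509) = (259252886853999672871821/52143047725494967)*(-1/4649509) = -259252886853999672871821/242439569687118378521203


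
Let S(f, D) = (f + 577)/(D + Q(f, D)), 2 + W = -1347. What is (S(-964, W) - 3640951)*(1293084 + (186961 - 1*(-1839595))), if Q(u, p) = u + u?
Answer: -39607939550225600/3277 ≈ -1.2087e+13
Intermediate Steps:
Q(u, p) = 2*u
W = -1349 (W = -2 - 1347 = -1349)
S(f, D) = (577 + f)/(D + 2*f) (S(f, D) = (f + 577)/(D + 2*f) = (577 + f)/(D + 2*f))
(S(-964, W) - 3640951)*(1293084 + (186961 - 1*(-1839595))) = ((577 - 964)/(-1349 + 2*(-964)) - 3640951)*(1293084 + (186961 - 1*(-1839595))) = (-387/(-1349 - 1928) - 3640951)*(1293084 + (186961 + 1839595)) = (-387/(-3277) - 3640951)*(1293084 + 2026556) = (-1/3277*(-387) - 3640951)*3319640 = (387/3277 - 3640951)*3319640 = -11931396040/3277*3319640 = -39607939550225600/3277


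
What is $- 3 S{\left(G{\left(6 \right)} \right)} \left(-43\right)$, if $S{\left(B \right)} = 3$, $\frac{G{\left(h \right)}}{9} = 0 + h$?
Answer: $387$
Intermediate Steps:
$G{\left(h \right)} = 9 h$ ($G{\left(h \right)} = 9 \left(0 + h\right) = 9 h$)
$- 3 S{\left(G{\left(6 \right)} \right)} \left(-43\right) = \left(-3\right) 3 \left(-43\right) = \left(-9\right) \left(-43\right) = 387$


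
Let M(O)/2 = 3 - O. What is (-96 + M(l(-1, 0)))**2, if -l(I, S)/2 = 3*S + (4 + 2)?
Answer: 4356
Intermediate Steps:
l(I, S) = -12 - 6*S (l(I, S) = -2*(3*S + (4 + 2)) = -2*(3*S + 6) = -2*(6 + 3*S) = -12 - 6*S)
M(O) = 6 - 2*O (M(O) = 2*(3 - O) = 6 - 2*O)
(-96 + M(l(-1, 0)))**2 = (-96 + (6 - 2*(-12 - 6*0)))**2 = (-96 + (6 - 2*(-12 + 0)))**2 = (-96 + (6 - 2*(-12)))**2 = (-96 + (6 + 24))**2 = (-96 + 30)**2 = (-66)**2 = 4356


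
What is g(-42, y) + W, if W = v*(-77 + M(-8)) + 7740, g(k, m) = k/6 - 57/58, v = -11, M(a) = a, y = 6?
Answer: 502687/58 ≈ 8667.0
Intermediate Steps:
g(k, m) = -57/58 + k/6 (g(k, m) = k*(⅙) - 57*1/58 = k/6 - 57/58 = -57/58 + k/6)
W = 8675 (W = -11*(-77 - 8) + 7740 = -11*(-85) + 7740 = 935 + 7740 = 8675)
g(-42, y) + W = (-57/58 + (⅙)*(-42)) + 8675 = (-57/58 - 7) + 8675 = -463/58 + 8675 = 502687/58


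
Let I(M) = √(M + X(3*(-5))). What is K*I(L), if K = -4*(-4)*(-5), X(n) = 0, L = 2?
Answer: -80*√2 ≈ -113.14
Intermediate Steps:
K = -80 (K = 16*(-5) = -80)
I(M) = √M (I(M) = √(M + 0) = √M)
K*I(L) = -80*√2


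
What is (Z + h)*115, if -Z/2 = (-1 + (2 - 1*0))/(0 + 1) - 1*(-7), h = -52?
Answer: -7820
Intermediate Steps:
Z = -16 (Z = -2*((-1 + (2 - 1*0))/(0 + 1) - 1*(-7)) = -2*((-1 + (2 + 0))/1 + 7) = -2*(1*(-1 + 2) + 7) = -2*(1*1 + 7) = -2*(1 + 7) = -2*8 = -16)
(Z + h)*115 = (-16 - 52)*115 = -68*115 = -7820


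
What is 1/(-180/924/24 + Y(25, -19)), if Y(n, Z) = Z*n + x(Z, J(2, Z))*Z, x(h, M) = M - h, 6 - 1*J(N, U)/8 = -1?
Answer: -616/1170405 ≈ -0.00052631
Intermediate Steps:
J(N, U) = 56 (J(N, U) = 48 - 8*(-1) = 48 + 8 = 56)
Y(n, Z) = Z*n + Z*(56 - Z) (Y(n, Z) = Z*n + (56 - Z)*Z = Z*n + Z*(56 - Z))
1/(-180/924/24 + Y(25, -19)) = 1/(-180/924/24 - 19*(56 + 25 - 1*(-19))) = 1/(-180*1/924*(1/24) - 19*(56 + 25 + 19)) = 1/(-15/77*1/24 - 19*100) = 1/(-5/616 - 1900) = 1/(-1170405/616) = -616/1170405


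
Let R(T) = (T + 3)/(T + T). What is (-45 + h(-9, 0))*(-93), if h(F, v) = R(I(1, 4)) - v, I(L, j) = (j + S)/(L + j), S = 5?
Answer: 4061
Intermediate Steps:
I(L, j) = (5 + j)/(L + j) (I(L, j) = (j + 5)/(L + j) = (5 + j)/(L + j))
R(T) = (3 + T)/(2*T) (R(T) = (3 + T)/((2*T)) = (3 + T)*(1/(2*T)) = (3 + T)/(2*T))
h(F, v) = 4/3 - v (h(F, v) = (3 + (5 + 4)/(1 + 4))/(2*(((5 + 4)/(1 + 4)))) - v = (3 + 9/5)/(2*((9/5))) - v = (3 + (⅕)*9)/(2*(((⅕)*9))) - v = (3 + 9/5)/(2*(9/5)) - v = (½)*(5/9)*(24/5) - v = 4/3 - v)
(-45 + h(-9, 0))*(-93) = (-45 + (4/3 - 1*0))*(-93) = (-45 + (4/3 + 0))*(-93) = (-45 + 4/3)*(-93) = -131/3*(-93) = 4061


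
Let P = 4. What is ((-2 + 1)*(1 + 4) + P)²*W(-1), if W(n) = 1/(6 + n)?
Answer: ⅕ ≈ 0.20000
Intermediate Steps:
((-2 + 1)*(1 + 4) + P)²*W(-1) = ((-2 + 1)*(1 + 4) + 4)²/(6 - 1) = (-1*5 + 4)²/5 = (-5 + 4)²*(⅕) = (-1)²*(⅕) = 1*(⅕) = ⅕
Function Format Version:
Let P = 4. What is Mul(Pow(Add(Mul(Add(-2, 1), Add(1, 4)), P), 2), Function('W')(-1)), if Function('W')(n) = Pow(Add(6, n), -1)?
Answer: Rational(1, 5) ≈ 0.20000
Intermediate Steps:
Mul(Pow(Add(Mul(Add(-2, 1), Add(1, 4)), P), 2), Function('W')(-1)) = Mul(Pow(Add(Mul(Add(-2, 1), Add(1, 4)), 4), 2), Pow(Add(6, -1), -1)) = Mul(Pow(Add(Mul(-1, 5), 4), 2), Pow(5, -1)) = Mul(Pow(Add(-5, 4), 2), Rational(1, 5)) = Mul(Pow(-1, 2), Rational(1, 5)) = Mul(1, Rational(1, 5)) = Rational(1, 5)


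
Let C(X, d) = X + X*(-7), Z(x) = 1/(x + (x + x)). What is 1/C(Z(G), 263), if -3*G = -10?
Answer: -5/3 ≈ -1.6667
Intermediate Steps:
G = 10/3 (G = -⅓*(-10) = 10/3 ≈ 3.3333)
Z(x) = 1/(3*x) (Z(x) = 1/(x + 2*x) = 1/(3*x))
C(X, d) = -6*X (C(X, d) = X - 7*X = -6*X)
1/C(Z(G), 263) = 1/(-2/10/3) = 1/(-2*3/10) = 1/(-6*⅒) = 1/(-⅗) = -5/3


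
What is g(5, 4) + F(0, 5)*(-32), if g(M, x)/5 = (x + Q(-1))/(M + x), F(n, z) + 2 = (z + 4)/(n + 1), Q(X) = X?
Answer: -667/3 ≈ -222.33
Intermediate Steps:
F(n, z) = -2 + (4 + z)/(1 + n) (F(n, z) = -2 + (z + 4)/(n + 1) = -2 + (4 + z)/(1 + n))
g(M, x) = 5*(-1 + x)/(M + x) (g(M, x) = 5*((x - 1)/(M + x)) = 5*((-1 + x)/(M + x)) = 5*(-1 + x)/(M + x))
g(5, 4) + F(0, 5)*(-32) = 5*(-1 + 4)/(5 + 4) + ((2 + 5 - 2*0)/(1 + 0))*(-32) = 5*3/9 + ((2 + 5 + 0)/1)*(-32) = 5*(⅑)*3 + (1*7)*(-32) = 5/3 + 7*(-32) = 5/3 - 224 = -667/3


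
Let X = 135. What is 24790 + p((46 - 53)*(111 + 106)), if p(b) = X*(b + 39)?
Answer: -175010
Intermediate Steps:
p(b) = 5265 + 135*b (p(b) = 135*(b + 39) = 135*(39 + b) = 5265 + 135*b)
24790 + p((46 - 53)*(111 + 106)) = 24790 + (5265 + 135*((46 - 53)*(111 + 106))) = 24790 + (5265 + 135*(-7*217)) = 24790 + (5265 + 135*(-1519)) = 24790 + (5265 - 205065) = 24790 - 199800 = -175010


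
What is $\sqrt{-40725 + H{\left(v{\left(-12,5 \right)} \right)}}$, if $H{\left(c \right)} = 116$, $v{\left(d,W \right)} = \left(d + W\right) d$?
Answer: $i \sqrt{40609} \approx 201.52 i$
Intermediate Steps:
$v{\left(d,W \right)} = d \left(W + d\right)$ ($v{\left(d,W \right)} = \left(W + d\right) d = d \left(W + d\right)$)
$\sqrt{-40725 + H{\left(v{\left(-12,5 \right)} \right)}} = \sqrt{-40725 + 116} = \sqrt{-40609} = i \sqrt{40609}$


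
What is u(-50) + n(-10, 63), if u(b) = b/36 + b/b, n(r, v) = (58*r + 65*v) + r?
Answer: 63083/18 ≈ 3504.6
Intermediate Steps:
n(r, v) = 59*r + 65*v
u(b) = 1 + b/36 (u(b) = b*(1/36) + 1 = b/36 + 1 = 1 + b/36)
u(-50) + n(-10, 63) = (1 + (1/36)*(-50)) + (59*(-10) + 65*63) = (1 - 25/18) + (-590 + 4095) = -7/18 + 3505 = 63083/18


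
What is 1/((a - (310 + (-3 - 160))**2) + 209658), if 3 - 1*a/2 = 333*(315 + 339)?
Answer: -1/247509 ≈ -4.0403e-6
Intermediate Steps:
a = -435558 (a = 6 - 666*(315 + 339) = 6 - 666*654 = 6 - 2*217782 = 6 - 435564 = -435558)
1/((a - (310 + (-3 - 160))**2) + 209658) = 1/((-435558 - (310 + (-3 - 160))**2) + 209658) = 1/((-435558 - (310 - 163)**2) + 209658) = 1/((-435558 - 1*147**2) + 209658) = 1/((-435558 - 1*21609) + 209658) = 1/((-435558 - 21609) + 209658) = 1/(-457167 + 209658) = 1/(-247509) = -1/247509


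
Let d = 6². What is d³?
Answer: 46656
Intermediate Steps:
d = 36
d³ = 36³ = 46656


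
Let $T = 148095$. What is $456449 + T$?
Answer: $604544$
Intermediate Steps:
$456449 + T = 456449 + 148095 = 604544$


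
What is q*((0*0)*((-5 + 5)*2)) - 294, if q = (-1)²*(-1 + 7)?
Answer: -294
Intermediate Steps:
q = 6 (q = 1*6 = 6)
q*((0*0)*((-5 + 5)*2)) - 294 = 6*((0*0)*((-5 + 5)*2)) - 294 = 6*(0*(0*2)) - 294 = 6*(0*0) - 294 = 6*0 - 294 = 0 - 294 = -294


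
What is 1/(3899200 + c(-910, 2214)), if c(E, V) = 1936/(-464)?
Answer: 29/113076679 ≈ 2.5646e-7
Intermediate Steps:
c(E, V) = -121/29 (c(E, V) = 1936*(-1/464) = -121/29)
1/(3899200 + c(-910, 2214)) = 1/(3899200 - 121/29) = 1/(113076679/29) = 29/113076679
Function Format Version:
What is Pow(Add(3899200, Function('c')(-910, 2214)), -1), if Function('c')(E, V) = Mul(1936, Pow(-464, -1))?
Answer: Rational(29, 113076679) ≈ 2.5646e-7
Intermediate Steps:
Function('c')(E, V) = Rational(-121, 29) (Function('c')(E, V) = Mul(1936, Rational(-1, 464)) = Rational(-121, 29))
Pow(Add(3899200, Function('c')(-910, 2214)), -1) = Pow(Add(3899200, Rational(-121, 29)), -1) = Pow(Rational(113076679, 29), -1) = Rational(29, 113076679)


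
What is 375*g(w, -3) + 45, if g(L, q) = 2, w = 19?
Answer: 795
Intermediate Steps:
375*g(w, -3) + 45 = 375*2 + 45 = 750 + 45 = 795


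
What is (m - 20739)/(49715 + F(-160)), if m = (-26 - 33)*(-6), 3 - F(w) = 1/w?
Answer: -1087200/2651627 ≈ -0.41001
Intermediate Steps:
F(w) = 3 - 1/w
m = 354 (m = -59*(-6) = 354)
(m - 20739)/(49715 + F(-160)) = (354 - 20739)/(49715 + (3 - 1/(-160))) = -20385/(49715 + (3 - 1*(-1/160))) = -20385/(49715 + (3 + 1/160)) = -20385/(49715 + 481/160) = -20385/7954881/160 = -20385*160/7954881 = -1087200/2651627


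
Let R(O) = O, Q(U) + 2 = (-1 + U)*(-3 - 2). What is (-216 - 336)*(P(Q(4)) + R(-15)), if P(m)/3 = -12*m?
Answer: -329544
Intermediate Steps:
Q(U) = 3 - 5*U (Q(U) = -2 + (-1 + U)*(-3 - 2) = -2 + (-1 + U)*(-5) = -2 + (5 - 5*U) = 3 - 5*U)
P(m) = -36*m (P(m) = 3*(-12*m) = -36*m)
(-216 - 336)*(P(Q(4)) + R(-15)) = (-216 - 336)*(-36*(3 - 5*4) - 15) = -552*(-36*(3 - 20) - 15) = -552*(-36*(-17) - 15) = -552*(612 - 15) = -552*597 = -329544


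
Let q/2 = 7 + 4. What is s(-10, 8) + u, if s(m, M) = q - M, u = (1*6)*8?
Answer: 62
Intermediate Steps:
q = 22 (q = 2*(7 + 4) = 2*11 = 22)
u = 48 (u = 6*8 = 48)
s(m, M) = 22 - M
s(-10, 8) + u = (22 - 1*8) + 48 = (22 - 8) + 48 = 14 + 48 = 62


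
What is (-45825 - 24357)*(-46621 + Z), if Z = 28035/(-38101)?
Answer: 17809532263656/5443 ≈ 3.2720e+9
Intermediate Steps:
Z = -4005/5443 (Z = 28035*(-1/38101) = -4005/5443 ≈ -0.73581)
(-45825 - 24357)*(-46621 + Z) = (-45825 - 24357)*(-46621 - 4005/5443) = -70182*(-253762108/5443) = 17809532263656/5443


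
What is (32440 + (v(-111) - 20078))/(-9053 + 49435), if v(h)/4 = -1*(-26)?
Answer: 6233/20191 ≈ 0.30870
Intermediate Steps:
v(h) = 104 (v(h) = 4*(-1*(-26)) = 4*26 = 104)
(32440 + (v(-111) - 20078))/(-9053 + 49435) = (32440 + (104 - 20078))/(-9053 + 49435) = (32440 - 19974)/40382 = 12466*(1/40382) = 6233/20191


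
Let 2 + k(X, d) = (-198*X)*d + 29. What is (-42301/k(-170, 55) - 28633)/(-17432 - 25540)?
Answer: 13252272073/19888805961 ≈ 0.66632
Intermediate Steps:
k(X, d) = 27 - 198*X*d (k(X, d) = -2 + ((-198*X)*d + 29) = -2 + (-198*X*d + 29) = -2 + (29 - 198*X*d) = 27 - 198*X*d)
(-42301/k(-170, 55) - 28633)/(-17432 - 25540) = (-42301/(27 - 198*(-170)*55) - 28633)/(-17432 - 25540) = (-42301/(27 + 1851300) - 28633)/(-42972) = (-42301/1851327 - 28633)*(-1/42972) = -53009088292/1851327*(-1/42972) = 13252272073/19888805961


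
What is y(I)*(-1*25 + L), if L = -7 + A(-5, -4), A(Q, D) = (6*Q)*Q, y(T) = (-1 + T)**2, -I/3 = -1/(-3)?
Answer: 472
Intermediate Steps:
I = -1 (I = -(-3)/(-3) = -(-3)*(-1)/3 = -3*1/3 = -1)
A(Q, D) = 6*Q**2
L = 143 (L = -7 + 6*(-5)**2 = -7 + 6*25 = -7 + 150 = 143)
y(I)*(-1*25 + L) = (-1 - 1)**2*(-1*25 + 143) = (-2)**2*(-25 + 143) = 4*118 = 472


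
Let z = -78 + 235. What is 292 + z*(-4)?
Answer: -336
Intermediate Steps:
z = 157
292 + z*(-4) = 292 + 157*(-4) = 292 - 628 = -336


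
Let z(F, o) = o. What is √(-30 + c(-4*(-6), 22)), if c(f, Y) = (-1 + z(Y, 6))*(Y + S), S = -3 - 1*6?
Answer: √35 ≈ 5.9161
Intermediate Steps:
S = -9 (S = -3 - 6 = -9)
c(f, Y) = -45 + 5*Y (c(f, Y) = (-1 + 6)*(Y - 9) = 5*(-9 + Y) = -45 + 5*Y)
√(-30 + c(-4*(-6), 22)) = √(-30 + (-45 + 5*22)) = √(-30 + (-45 + 110)) = √(-30 + 65) = √35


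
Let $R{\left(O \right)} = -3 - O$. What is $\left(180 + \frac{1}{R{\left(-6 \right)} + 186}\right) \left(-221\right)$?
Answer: $- \frac{7518641}{189} \approx -39781.0$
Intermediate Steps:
$\left(180 + \frac{1}{R{\left(-6 \right)} + 186}\right) \left(-221\right) = \left(180 + \frac{1}{\left(-3 - -6\right) + 186}\right) \left(-221\right) = \left(180 + \frac{1}{\left(-3 + 6\right) + 186}\right) \left(-221\right) = \left(180 + \frac{1}{3 + 186}\right) \left(-221\right) = \left(180 + \frac{1}{189}\right) \left(-221\right) = \frac{34021}{189} \left(-221\right) = - \frac{7518641}{189}$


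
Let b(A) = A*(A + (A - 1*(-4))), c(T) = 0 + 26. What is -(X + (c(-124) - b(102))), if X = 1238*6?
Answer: 13762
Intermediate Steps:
X = 7428
c(T) = 26
b(A) = A*(4 + 2*A) (b(A) = A*(A + (A + 4)) = A*(A + (4 + A)) = A*(4 + 2*A))
-(X + (c(-124) - b(102))) = -(7428 + (26 - 2*102*(2 + 102))) = -(7428 + (26 - 2*102*104)) = -(7428 + (26 - 1*21216)) = -(7428 + (26 - 21216)) = -(7428 - 21190) = -1*(-13762) = 13762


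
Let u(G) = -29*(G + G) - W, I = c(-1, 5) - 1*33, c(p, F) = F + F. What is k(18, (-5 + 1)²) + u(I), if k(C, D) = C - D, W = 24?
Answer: 1312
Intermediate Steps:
c(p, F) = 2*F
I = -23 (I = 2*5 - 1*33 = 10 - 33 = -23)
u(G) = -24 - 58*G (u(G) = -29*(G + G) - 1*24 = -58*G - 24 = -24 - 58*G)
k(18, (-5 + 1)²) + u(I) = (18 - (-5 + 1)²) + (-24 - 58*(-23)) = (18 - 1*(-4)²) + (-24 + 1334) = (18 - 1*16) + 1310 = (18 - 16) + 1310 = 2 + 1310 = 1312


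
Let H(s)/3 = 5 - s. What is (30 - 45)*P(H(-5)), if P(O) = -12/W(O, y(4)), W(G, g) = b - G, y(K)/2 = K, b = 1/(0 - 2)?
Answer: -360/61 ≈ -5.9016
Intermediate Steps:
b = -1/2 (b = 1/(-2) = -1/2 ≈ -0.50000)
y(K) = 2*K
W(G, g) = -1/2 - G
H(s) = 15 - 3*s (H(s) = 3*(5 - s) = 15 - 3*s)
P(O) = -12/(-1/2 - O)
(30 - 45)*P(H(-5)) = (30 - 45)*(24/(1 + 2*(15 - 3*(-5)))) = -360/(1 + 2*(15 + 15)) = -360/(1 + 2*30) = -360/(1 + 60) = -360/61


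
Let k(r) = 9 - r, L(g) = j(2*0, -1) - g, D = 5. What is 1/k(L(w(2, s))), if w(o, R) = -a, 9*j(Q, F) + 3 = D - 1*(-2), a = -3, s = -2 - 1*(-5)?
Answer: 9/104 ≈ 0.086538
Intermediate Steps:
s = 3 (s = -2 + 5 = 3)
j(Q, F) = 4/9 (j(Q, F) = -1/3 + (5 - 1*(-2))/9 = -1/3 + (5 + 2)/9 = -1/3 + (1/9)*7 = -1/3 + 7/9 = 4/9)
w(o, R) = 3 (w(o, R) = -1*(-3) = 3)
L(g) = 4/9 - g
1/k(L(w(2, s))) = 1/(9 - (4/9 - 1*3)) = 1/(9 - (4/9 - 3)) = 1/(9 - 1*(-23/9)) = 1/(9 + 23/9) = 1/(104/9) = 9/104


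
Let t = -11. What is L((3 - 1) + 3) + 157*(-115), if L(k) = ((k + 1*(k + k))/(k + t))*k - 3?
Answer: -36141/2 ≈ -18071.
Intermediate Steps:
L(k) = -3 + 3*k**2/(-11 + k) (L(k) = ((k + 1*(k + k))/(k - 11))*k - 3 = ((k + 1*(2*k))/(-11 + k))*k - 3 = ((k + 2*k)/(-11 + k))*k - 3 = ((3*k)/(-11 + k))*k - 3 = (3*k/(-11 + k))*k - 3 = 3*k**2/(-11 + k) - 3 = -3 + 3*k**2/(-11 + k))
L((3 - 1) + 3) + 157*(-115) = 3*(11 + ((3 - 1) + 3)**2 - ((3 - 1) + 3))/(-11 + ((3 - 1) + 3)) + 157*(-115) = 3*(11 + (2 + 3)**2 - (2 + 3))/(-11 + (2 + 3)) - 18055 = 3*(11 + 5**2 - 1*5)/(-11 + 5) - 18055 = 3*(11 + 25 - 5)/(-6) - 18055 = 3*(-1/6)*31 - 18055 = -31/2 - 18055 = -36141/2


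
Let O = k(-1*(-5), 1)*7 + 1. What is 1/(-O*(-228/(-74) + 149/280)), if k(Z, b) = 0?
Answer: -10360/37433 ≈ -0.27676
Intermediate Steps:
O = 1 (O = 0*7 + 1 = 0 + 1 = 1)
1/(-O*(-228/(-74) + 149/280)) = 1/(-(-228/(-74) + 149/280)) = 1/(-(-228*(-1/74) + 149*(1/280))) = 1/(-(114/37 + 149/280)) = 1/(-37433/10360) = -10360/37433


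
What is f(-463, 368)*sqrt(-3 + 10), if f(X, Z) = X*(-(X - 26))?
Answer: -226407*sqrt(7) ≈ -5.9902e+5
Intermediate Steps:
f(X, Z) = X*(26 - X) (f(X, Z) = X*(-(-26 + X)) = X*(26 - X))
f(-463, 368)*sqrt(-3 + 10) = (-463*(26 - 1*(-463)))*sqrt(-3 + 10) = (-463*(26 + 463))*sqrt(7) = (-463*489)*sqrt(7) = -226407*sqrt(7)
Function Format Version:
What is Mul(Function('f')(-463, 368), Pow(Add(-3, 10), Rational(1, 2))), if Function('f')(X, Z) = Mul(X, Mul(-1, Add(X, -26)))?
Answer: Mul(-226407, Pow(7, Rational(1, 2))) ≈ -5.9902e+5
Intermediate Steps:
Function('f')(X, Z) = Mul(X, Add(26, Mul(-1, X))) (Function('f')(X, Z) = Mul(X, Mul(-1, Add(-26, X))) = Mul(X, Add(26, Mul(-1, X))))
Mul(Function('f')(-463, 368), Pow(Add(-3, 10), Rational(1, 2))) = Mul(Mul(-463, Add(26, Mul(-1, -463))), Pow(Add(-3, 10), Rational(1, 2))) = Mul(Mul(-463, Add(26, 463)), Pow(7, Rational(1, 2))) = Mul(Mul(-463, 489), Pow(7, Rational(1, 2))) = Mul(-226407, Pow(7, Rational(1, 2)))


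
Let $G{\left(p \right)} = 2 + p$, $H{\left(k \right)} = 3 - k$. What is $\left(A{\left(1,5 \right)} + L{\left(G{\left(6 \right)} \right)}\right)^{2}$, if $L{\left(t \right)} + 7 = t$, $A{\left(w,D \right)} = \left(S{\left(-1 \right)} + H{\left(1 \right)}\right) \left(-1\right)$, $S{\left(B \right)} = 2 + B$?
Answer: $4$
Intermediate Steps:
$A{\left(w,D \right)} = -3$ ($A{\left(w,D \right)} = \left(\left(2 - 1\right) + \left(3 - 1\right)\right) \left(-1\right) = \left(1 + \left(3 - 1\right)\right) \left(-1\right) = \left(1 + 2\right) \left(-1\right) = 3 \left(-1\right) = -3$)
$L{\left(t \right)} = -7 + t$
$\left(A{\left(1,5 \right)} + L{\left(G{\left(6 \right)} \right)}\right)^{2} = \left(-3 + \left(-7 + \left(2 + 6\right)\right)\right)^{2} = \left(-3 + \left(-7 + 8\right)\right)^{2} = \left(-3 + 1\right)^{2} = \left(-2\right)^{2} = 4$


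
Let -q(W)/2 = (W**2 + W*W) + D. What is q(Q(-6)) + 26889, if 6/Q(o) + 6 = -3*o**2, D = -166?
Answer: 9826777/361 ≈ 27221.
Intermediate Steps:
Q(o) = 6/(-6 - 3*o**2)
q(W) = 332 - 4*W**2 (q(W) = -2*((W**2 + W*W) - 166) = -2*((W**2 + W**2) - 166) = -2*(2*W**2 - 166) = -2*(-166 + 2*W**2) = 332 - 4*W**2)
q(Q(-6)) + 26889 = (332 - 4*4/(2 + (-6)**2)**2) + 26889 = (332 - 4*4/(2 + 36)**2) + 26889 = (332 - 4*(-2/38)**2) + 26889 = (332 - 4*(-2*1/38)**2) + 26889 = (332 - 4*(-1/19)**2) + 26889 = (332 - 4*1/361) + 26889 = (332 - 4/361) + 26889 = 119848/361 + 26889 = 9826777/361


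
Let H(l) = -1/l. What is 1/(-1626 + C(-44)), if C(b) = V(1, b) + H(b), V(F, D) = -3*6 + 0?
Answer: -44/72335 ≈ -0.00060828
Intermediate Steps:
V(F, D) = -18 (V(F, D) = -18 + 0 = -18)
C(b) = -18 - 1/b
1/(-1626 + C(-44)) = 1/(-1626 + (-18 - 1/(-44))) = 1/(-1626 + (-18 - 1*(-1/44))) = 1/(-1626 + (-18 + 1/44)) = 1/(-1626 - 791/44) = 1/(-72335/44) = -44/72335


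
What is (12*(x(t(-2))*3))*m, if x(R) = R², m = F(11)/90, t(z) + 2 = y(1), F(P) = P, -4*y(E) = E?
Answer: 891/40 ≈ 22.275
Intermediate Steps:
y(E) = -E/4
t(z) = -9/4 (t(z) = -2 - ¼*1 = -2 - ¼ = -9/4)
m = 11/90 ≈ 0.12222
(12*(x(t(-2))*3))*m = (12*((-9/4)²*3))*(11/90) = (12*((81/16)*3))*(11/90) = (12*(243/16))*(11/90) = (729/4)*(11/90) = 891/40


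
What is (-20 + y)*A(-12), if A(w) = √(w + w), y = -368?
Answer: -776*I*√6 ≈ -1900.8*I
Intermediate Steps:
A(w) = √2*√w (A(w) = √(2*w) = √2*√w)
(-20 + y)*A(-12) = (-20 - 368)*(√2*√(-12)) = -388*√2*2*I*√3 = -776*I*√6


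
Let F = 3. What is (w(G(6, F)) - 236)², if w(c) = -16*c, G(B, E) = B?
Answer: 110224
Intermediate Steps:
(w(G(6, F)) - 236)² = (-16*6 - 236)² = (-96 - 236)² = (-332)² = 110224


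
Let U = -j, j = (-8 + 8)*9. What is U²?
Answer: 0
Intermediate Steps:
j = 0 (j = 0*9 = 0)
U = 0 (U = -1*0 = 0)
U² = 0² = 0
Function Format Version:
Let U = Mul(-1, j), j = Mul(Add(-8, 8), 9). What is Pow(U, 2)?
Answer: 0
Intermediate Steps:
j = 0 (j = Mul(0, 9) = 0)
U = 0 (U = Mul(-1, 0) = 0)
Pow(U, 2) = Pow(0, 2) = 0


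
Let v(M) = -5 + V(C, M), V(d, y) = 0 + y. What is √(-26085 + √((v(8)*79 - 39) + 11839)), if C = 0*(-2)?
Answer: √(-26085 + √12037) ≈ 161.17*I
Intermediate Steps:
C = 0
V(d, y) = y
v(M) = -5 + M
√(-26085 + √((v(8)*79 - 39) + 11839)) = √(-26085 + √(((-5 + 8)*79 - 39) + 11839)) = √(-26085 + √((3*79 - 39) + 11839)) = √(-26085 + √((237 - 39) + 11839)) = √(-26085 + √(198 + 11839)) = √(-26085 + √12037)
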